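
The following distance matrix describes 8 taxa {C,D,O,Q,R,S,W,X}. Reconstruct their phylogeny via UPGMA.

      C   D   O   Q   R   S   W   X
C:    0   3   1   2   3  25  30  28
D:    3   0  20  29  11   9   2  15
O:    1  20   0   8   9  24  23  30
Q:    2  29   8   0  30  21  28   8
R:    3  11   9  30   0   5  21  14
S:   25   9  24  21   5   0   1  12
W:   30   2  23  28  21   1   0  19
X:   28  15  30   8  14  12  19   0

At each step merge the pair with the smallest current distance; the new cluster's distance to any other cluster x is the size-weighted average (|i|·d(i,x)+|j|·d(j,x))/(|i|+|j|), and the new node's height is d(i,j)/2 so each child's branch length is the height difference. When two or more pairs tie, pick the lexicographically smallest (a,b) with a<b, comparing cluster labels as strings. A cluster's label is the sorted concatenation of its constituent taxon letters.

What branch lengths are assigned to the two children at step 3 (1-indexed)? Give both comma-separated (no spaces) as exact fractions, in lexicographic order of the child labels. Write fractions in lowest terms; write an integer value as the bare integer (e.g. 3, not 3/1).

2,5/2

step 1: merge (C,O) at d=1; branch lengths C→1/2, O→1/2; new cluster CO
  updated: d(CO,D)=23/2, d(CO,Q)=5, d(CO,R)=6, d(CO,S)=49/2, d(CO,W)=53/2, d(CO,X)=29
step 2: merge (S,W) at d=1; branch lengths S→1/2, W→1/2; new cluster SW
  updated: d(CO,SW)=51/2, d(D,SW)=11/2, d(Q,SW)=49/2, d(R,SW)=13, d(SW,X)=31/2
step 3: merge (CO,Q) at d=5; branch lengths CO→2, Q→5/2; new cluster COQ
  updated: d(COQ,D)=52/3, d(COQ,R)=14, d(COQ,SW)=151/6, d(COQ,X)=22
step 4: merge (D,SW) at d=11/2; branch lengths D→11/4, SW→9/4; new cluster DSW
  updated: d(COQ,DSW)=203/9, d(DSW,R)=37/3, d(DSW,X)=46/3
step 5: merge (DSW,R) at d=37/3; branch lengths DSW→41/12, R→37/6; new cluster DRSW
  updated: d(COQ,DRSW)=245/12, d(DRSW,X)=15
step 6: merge (DRSW,X) at d=15; branch lengths DRSW→4/3, X→15/2; new cluster DRSWX
  updated: d(COQ,DRSWX)=311/15
step 7: merge (COQ,DRSWX) at d=311/15; branch lengths COQ→118/15, DRSWX→43/15; new cluster CDOQRSWX
final tree: (((C:1/2,O:1/2):2,Q:5/2):118/15,(((D:11/4,(S:1/2,W:1/2):9/4):41/12,R:37/6):4/3,X:15/2):43/15)
total length: 813/20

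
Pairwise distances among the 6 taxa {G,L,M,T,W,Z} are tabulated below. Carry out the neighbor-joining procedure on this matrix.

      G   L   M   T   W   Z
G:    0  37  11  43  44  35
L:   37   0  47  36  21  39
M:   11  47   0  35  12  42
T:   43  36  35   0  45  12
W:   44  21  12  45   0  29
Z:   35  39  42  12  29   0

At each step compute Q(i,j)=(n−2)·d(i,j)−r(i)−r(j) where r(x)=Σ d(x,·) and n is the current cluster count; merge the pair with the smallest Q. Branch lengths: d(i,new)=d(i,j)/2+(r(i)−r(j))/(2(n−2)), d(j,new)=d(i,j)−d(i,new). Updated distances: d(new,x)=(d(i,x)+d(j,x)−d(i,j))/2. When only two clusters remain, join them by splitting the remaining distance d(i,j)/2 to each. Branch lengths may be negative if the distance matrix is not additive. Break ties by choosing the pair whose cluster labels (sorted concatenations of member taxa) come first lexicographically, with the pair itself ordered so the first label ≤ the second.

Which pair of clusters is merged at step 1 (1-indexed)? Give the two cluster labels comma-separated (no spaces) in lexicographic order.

1. join T+Z (d=12, Q=-280) ⇒ TZ; edges |T|=31/4, |Z|=17/4
  updated: d(G,TZ)=33, d(L,TZ)=63/2, d(M,TZ)=65/2, d(TZ,W)=31
2. join G+M (d=11, Q=-389/2) ⇒ GM; edges |G|=37/4, |M|=7/4
  updated: d(GM,L)=73/2, d(GM,TZ)=109/4, d(GM,W)=45/2
3. join GM+TZ (d=109/4, Q=-243/2) ⇒ GMTZ; edges |GM|=51/4, |TZ|=29/2
  updated: d(GMTZ,L)=163/8, d(GMTZ,W)=105/8
4. join GMTZ+L (d=163/8, Q=-109/2) ⇒ GLMTZ; edges |GMTZ|=25/4, |L|=113/8
  updated: d(GLMTZ,W)=55/8
5. join GLMTZ+W (d=55/8) ⇒ GLMTWZ; edges |GLMTZ|=55/16, |W|=55/16
final tree: ((((G:37/4,M:7/4):51/4,(T:31/4,Z:17/4):29/2):25/4,L:113/8):55/16,W:55/16)
total length: 155/2

T,Z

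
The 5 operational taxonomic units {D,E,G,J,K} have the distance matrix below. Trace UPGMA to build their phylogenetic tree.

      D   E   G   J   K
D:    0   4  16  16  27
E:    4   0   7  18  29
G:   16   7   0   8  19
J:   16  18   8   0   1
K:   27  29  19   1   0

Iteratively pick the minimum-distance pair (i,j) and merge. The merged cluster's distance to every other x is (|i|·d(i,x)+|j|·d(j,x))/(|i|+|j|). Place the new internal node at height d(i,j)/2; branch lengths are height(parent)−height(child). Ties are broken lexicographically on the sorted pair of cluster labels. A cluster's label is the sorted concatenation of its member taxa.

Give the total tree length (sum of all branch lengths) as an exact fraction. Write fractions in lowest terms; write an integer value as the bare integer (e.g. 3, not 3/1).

step 1: merge (J,K) at d=1; branch lengths J→1/2, K→1/2; new cluster JK
  updated: d(D,JK)=43/2, d(E,JK)=47/2, d(G,JK)=27/2
step 2: merge (D,E) at d=4; branch lengths D→2, E→2; new cluster DE
  updated: d(DE,G)=23/2, d(DE,JK)=45/2
step 3: merge (DE,G) at d=23/2; branch lengths DE→15/4, G→23/4; new cluster DEG
  updated: d(DEG,JK)=39/2
step 4: merge (DEG,JK) at d=39/2; branch lengths DEG→4, JK→37/4; new cluster DEGJK
final tree: (((D:2,E:2):15/4,G:23/4):4,(J:1/2,K:1/2):37/4)
total length: 111/4

111/4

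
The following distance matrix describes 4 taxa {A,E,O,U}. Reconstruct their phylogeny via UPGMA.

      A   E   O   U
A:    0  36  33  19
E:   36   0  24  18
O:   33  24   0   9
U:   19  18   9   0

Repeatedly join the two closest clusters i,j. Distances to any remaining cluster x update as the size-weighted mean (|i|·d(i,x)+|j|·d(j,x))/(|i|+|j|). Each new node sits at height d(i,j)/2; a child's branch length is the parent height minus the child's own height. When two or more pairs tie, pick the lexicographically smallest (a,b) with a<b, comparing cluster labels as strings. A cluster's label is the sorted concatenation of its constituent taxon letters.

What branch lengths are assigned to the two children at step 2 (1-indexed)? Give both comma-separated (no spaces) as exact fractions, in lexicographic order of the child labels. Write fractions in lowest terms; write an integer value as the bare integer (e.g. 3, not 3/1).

21/2,6

iteration 1: select O,U (d=9); attach at lengths (9/2, 9/2); label the merged cluster OU
  updated: d(A,OU)=26, d(E,OU)=21
iteration 2: select E,OU (d=21); attach at lengths (21/2, 6); label the merged cluster EOU
  updated: d(A,EOU)=88/3
iteration 3: select A,EOU (d=88/3); attach at lengths (44/3, 25/6); label the merged cluster AEOU
final tree: (A:44/3,(E:21/2,(O:9/2,U:9/2):6):25/6)
total length: 133/3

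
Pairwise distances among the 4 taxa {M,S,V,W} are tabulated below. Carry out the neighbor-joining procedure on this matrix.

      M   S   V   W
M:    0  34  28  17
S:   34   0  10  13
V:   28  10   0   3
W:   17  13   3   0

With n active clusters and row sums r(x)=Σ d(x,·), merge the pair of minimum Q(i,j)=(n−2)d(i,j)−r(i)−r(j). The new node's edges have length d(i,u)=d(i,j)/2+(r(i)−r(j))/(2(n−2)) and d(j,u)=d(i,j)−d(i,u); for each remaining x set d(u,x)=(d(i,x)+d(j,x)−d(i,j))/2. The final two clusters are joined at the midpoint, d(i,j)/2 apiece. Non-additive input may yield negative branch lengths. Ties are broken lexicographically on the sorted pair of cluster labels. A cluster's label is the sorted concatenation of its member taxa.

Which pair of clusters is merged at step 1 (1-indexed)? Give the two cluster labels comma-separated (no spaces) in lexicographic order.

M,W

iteration 1: select M,W (d=17, Q=-78); attach at lengths (20, -3); label the merged cluster MW
  updated: d(MW,S)=15, d(MW,V)=7
iteration 2: select MW,S (d=15, Q=-32); attach at lengths (6, 9); label the merged cluster MSW
  updated: d(MSW,V)=1
iteration 3: select MSW,V (d=1); attach at lengths (1/2, 1/2); label the merged cluster MSVW
final tree: (((M:20,W:-3):6,S:9):1/2,V:1/2)
total length: 33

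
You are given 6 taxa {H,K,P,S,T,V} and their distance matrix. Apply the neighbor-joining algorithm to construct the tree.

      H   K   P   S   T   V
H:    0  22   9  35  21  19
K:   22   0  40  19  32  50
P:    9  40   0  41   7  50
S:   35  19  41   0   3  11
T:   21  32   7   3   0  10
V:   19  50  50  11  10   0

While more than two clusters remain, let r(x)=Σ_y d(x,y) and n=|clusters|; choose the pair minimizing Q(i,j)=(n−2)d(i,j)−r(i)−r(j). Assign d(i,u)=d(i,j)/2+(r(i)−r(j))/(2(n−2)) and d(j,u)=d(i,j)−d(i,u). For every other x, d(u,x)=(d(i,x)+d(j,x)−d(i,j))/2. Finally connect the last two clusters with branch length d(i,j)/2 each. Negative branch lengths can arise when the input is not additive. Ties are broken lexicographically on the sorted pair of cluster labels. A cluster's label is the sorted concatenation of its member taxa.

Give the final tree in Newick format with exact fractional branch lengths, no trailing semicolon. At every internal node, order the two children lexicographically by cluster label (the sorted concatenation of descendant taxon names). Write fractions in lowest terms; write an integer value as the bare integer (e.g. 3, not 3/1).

(((((H:-5/8,P:77/8):103/12,K:215/12):167/16,T:-47/16):63/16,S:5/16):171/32,V:171/32)

iteration 1: select H,P (d=9, Q=-217); attach at lengths (-5/8, 77/8); label the merged cluster HP
  updated: d(HP,K)=53/2, d(HP,S)=67/2, d(HP,T)=19/2, d(HP,V)=30
iteration 2: select HP,K (d=53/2, Q=-295/2); attach at lengths (103/12, 215/12); label the merged cluster HKP
  updated: d(HKP,S)=13, d(HKP,T)=15/2, d(HKP,V)=107/4
iteration 3: select HKP,T (d=15/2, Q=-211/4); attach at lengths (167/16, -47/16); label the merged cluster HKPT
  updated: d(HKPT,S)=17/4, d(HKPT,V)=117/8
iteration 4: select HKPT,S (d=17/4, Q=-239/8); attach at lengths (63/16, 5/16); label the merged cluster HKPST
  updated: d(HKPST,V)=171/16
iteration 5: select HKPST,V (d=171/16); attach at lengths (171/32, 171/32); label the merged cluster HKPSTV
final tree: (((((H:-5/8,P:77/8):103/12,K:215/12):167/16,T:-47/16):63/16,S:5/16):171/32,V:171/32)
total length: 927/16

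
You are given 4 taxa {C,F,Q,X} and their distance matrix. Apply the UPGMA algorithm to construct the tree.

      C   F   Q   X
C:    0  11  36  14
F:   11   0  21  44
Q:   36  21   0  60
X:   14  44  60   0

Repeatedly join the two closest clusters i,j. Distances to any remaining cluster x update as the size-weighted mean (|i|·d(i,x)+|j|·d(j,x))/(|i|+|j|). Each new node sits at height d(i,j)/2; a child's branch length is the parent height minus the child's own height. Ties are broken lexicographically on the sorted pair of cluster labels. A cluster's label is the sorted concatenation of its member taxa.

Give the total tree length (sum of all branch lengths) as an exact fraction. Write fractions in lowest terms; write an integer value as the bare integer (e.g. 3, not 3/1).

709/12

step 1: merge (C,F) at d=11; branch lengths C→11/2, F→11/2; new cluster CF
  updated: d(CF,Q)=57/2, d(CF,X)=29
step 2: merge (CF,Q) at d=57/2; branch lengths CF→35/4, Q→57/4; new cluster CFQ
  updated: d(CFQ,X)=118/3
step 3: merge (CFQ,X) at d=118/3; branch lengths CFQ→65/12, X→59/3; new cluster CFQX
final tree: (((C:11/2,F:11/2):35/4,Q:57/4):65/12,X:59/3)
total length: 709/12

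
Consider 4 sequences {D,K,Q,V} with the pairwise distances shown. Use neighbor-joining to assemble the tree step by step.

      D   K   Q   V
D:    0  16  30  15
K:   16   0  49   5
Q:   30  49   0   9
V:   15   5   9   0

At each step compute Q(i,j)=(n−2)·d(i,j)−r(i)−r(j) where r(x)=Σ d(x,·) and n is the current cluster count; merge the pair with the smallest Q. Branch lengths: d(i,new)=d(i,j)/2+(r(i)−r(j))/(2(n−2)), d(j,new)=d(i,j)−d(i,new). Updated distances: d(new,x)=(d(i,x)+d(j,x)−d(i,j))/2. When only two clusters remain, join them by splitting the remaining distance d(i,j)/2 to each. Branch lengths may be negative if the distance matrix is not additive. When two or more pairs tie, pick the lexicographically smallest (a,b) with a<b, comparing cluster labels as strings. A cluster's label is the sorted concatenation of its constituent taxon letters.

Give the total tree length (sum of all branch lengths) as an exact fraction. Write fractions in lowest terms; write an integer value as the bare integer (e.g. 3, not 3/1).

149/4

step 1: merge (D,K) at d=16, Q=-99; branch lengths D→23/4, K→41/4; new cluster DK
  updated: d(DK,Q)=63/2, d(DK,V)=2
step 2: merge (DK,Q) at d=63/2, Q=-85/2; branch lengths DK→49/4, Q→77/4; new cluster DKQ
  updated: d(DKQ,V)=-41/4
step 3: merge (DKQ,V) at d=-41/4; branch lengths DKQ→-41/8, V→-41/8; new cluster DKQV
final tree: (((D:23/4,K:41/4):49/4,Q:77/4):-41/8,V:-41/8)
total length: 149/4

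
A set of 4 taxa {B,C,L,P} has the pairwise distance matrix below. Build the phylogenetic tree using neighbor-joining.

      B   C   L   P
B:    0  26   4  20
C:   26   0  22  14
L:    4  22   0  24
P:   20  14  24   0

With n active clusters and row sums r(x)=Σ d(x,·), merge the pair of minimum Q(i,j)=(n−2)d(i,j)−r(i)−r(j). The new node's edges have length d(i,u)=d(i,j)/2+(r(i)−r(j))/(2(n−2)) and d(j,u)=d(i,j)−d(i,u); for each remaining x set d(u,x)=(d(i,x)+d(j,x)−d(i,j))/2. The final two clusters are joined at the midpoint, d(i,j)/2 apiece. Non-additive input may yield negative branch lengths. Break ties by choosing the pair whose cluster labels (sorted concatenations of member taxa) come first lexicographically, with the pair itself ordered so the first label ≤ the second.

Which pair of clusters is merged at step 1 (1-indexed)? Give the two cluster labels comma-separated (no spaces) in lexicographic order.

iteration 1: select B,L (d=4, Q=-92); attach at lengths (2, 2); label the merged cluster BL
  updated: d(BL,C)=22, d(BL,P)=20
iteration 2: select BL,C (d=22, Q=-56); attach at lengths (14, 8); label the merged cluster BCL
  updated: d(BCL,P)=6
iteration 3: select BCL,P (d=6); attach at lengths (3, 3); label the merged cluster BCLP
final tree: (((B:2,L:2):14,C:8):3,P:3)
total length: 32

B,L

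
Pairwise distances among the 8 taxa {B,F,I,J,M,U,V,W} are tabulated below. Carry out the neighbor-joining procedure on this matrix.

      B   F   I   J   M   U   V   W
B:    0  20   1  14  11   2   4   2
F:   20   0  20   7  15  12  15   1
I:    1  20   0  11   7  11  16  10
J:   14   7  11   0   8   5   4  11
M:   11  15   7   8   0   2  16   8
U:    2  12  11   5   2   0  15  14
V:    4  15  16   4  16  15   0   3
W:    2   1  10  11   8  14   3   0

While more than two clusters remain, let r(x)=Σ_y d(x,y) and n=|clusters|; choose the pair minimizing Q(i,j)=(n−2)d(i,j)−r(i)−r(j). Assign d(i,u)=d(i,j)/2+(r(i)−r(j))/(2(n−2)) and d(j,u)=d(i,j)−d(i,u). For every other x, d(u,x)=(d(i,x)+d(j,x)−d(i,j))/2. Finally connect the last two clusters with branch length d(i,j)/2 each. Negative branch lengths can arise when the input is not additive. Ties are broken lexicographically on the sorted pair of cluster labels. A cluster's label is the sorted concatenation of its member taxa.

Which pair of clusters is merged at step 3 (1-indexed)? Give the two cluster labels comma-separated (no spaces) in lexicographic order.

iteration 1: select F,W (d=1, Q=-133); attach at lengths (47/12, -35/12); label the merged cluster FW
  updated: d(B,FW)=21/2, d(FW,I)=29/2, d(FW,J)=17/2, d(FW,M)=11, d(FW,U)=25/2, d(FW,V)=17/2
iteration 2: select B,I (d=1, Q=-98); attach at lengths (-13/10, 23/10); label the merged cluster BI
  updated: d(BI,FW)=12, d(BI,J)=12, d(BI,M)=17/2, d(BI,U)=6, d(BI,V)=19/2
iteration 3: select M,U (d=2, Q=-78); attach at lengths (13/8, 3/8); label the merged cluster MU
  updated: d(BI,MU)=25/4, d(FW,MU)=43/4, d(J,MU)=11/2, d(MU,V)=29/2
iteration 4: select BI,MU (d=25/4, Q=-58); attach at lengths (43/12, 8/3); label the merged cluster BIMU
  updated: d(BIMU,FW)=33/4, d(BIMU,J)=45/8, d(BIMU,V)=71/8
iteration 5: select BIMU,FW (d=33/4, Q=-63/2); attach at lengths (7/2, 19/4); label the merged cluster BFIMUW
  updated: d(BFIMUW,J)=47/16, d(BFIMUW,V)=73/16
iteration 6: select BFIMUW,J (d=47/16, Q=-23/2); attach at lengths (7/4, 19/16); label the merged cluster BFIJMUW
  updated: d(BFIJMUW,V)=45/16
iteration 7: select BFIJMUW,V (d=45/16); attach at lengths (45/32, 45/32); label the merged cluster BFIJMUVW
final tree: (((((B:-13/10,I:23/10):43/12,(M:13/8,U:3/8):8/3):7/2,(F:47/12,W:-35/12):19/4):7/4,J:19/16):45/32,V:45/32)
total length: 97/4

M,U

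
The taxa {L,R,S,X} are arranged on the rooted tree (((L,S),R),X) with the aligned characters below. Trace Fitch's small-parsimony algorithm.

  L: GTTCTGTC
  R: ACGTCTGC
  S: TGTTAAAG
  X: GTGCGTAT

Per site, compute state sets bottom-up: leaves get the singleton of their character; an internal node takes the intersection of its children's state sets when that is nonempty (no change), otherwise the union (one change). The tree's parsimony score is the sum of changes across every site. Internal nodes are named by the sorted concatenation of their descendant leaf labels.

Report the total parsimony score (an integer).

16

site 0, node LS: L={G} ∪ S={T} → {G,T} (+1)
site 0, node LRS: LS={G,T} ∪ R={A} → {A,G,T} (+1)
site 0, node LRSX: LRS={A,G,T} ∩ X={G} → {G} (+0)
site 1, node LS: L={T} ∪ S={G} → {G,T} (+1)
site 1, node LRS: LS={G,T} ∪ R={C} → {C,G,T} (+1)
site 1, node LRSX: LRS={C,G,T} ∩ X={T} → {T} (+0)
site 2, node LS: L={T} ∩ S={T} → {T} (+0)
site 2, node LRS: LS={T} ∪ R={G} → {G,T} (+1)
site 2, node LRSX: LRS={G,T} ∩ X={G} → {G} (+0)
site 3, node LS: L={C} ∪ S={T} → {C,T} (+1)
site 3, node LRS: LS={C,T} ∩ R={T} → {T} (+0)
site 3, node LRSX: LRS={T} ∪ X={C} → {C,T} (+1)
site 4, node LS: L={T} ∪ S={A} → {A,T} (+1)
site 4, node LRS: LS={A,T} ∪ R={C} → {A,C,T} (+1)
site 4, node LRSX: LRS={A,C,T} ∪ X={G} → {A,C,G,T} (+1)
site 5, node LS: L={G} ∪ S={A} → {A,G} (+1)
site 5, node LRS: LS={A,G} ∪ R={T} → {A,G,T} (+1)
site 5, node LRSX: LRS={A,G,T} ∩ X={T} → {T} (+0)
site 6, node LS: L={T} ∪ S={A} → {A,T} (+1)
site 6, node LRS: LS={A,T} ∪ R={G} → {A,G,T} (+1)
site 6, node LRSX: LRS={A,G,T} ∩ X={A} → {A} (+0)
site 7, node LS: L={C} ∪ S={G} → {C,G} (+1)
site 7, node LRS: LS={C,G} ∩ R={C} → {C} (+0)
site 7, node LRSX: LRS={C} ∪ X={T} → {C,T} (+1)
per-site changes: [2, 2, 1, 2, 3, 2, 2, 2]; total = 16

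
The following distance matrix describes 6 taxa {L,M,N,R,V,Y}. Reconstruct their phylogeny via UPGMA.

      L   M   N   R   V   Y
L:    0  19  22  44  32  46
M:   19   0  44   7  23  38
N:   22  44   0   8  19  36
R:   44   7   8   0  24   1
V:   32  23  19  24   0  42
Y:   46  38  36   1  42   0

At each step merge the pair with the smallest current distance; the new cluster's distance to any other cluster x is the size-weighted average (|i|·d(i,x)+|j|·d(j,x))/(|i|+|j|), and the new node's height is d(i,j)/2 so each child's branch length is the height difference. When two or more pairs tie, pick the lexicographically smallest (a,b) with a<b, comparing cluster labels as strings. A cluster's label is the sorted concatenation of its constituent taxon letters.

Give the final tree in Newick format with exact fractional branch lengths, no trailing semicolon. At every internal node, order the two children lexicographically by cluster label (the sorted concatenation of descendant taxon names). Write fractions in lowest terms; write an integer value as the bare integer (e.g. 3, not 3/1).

((L:19/2,M:19/2):13/2,((N:19/2,V:19/2):17/4,(R:1/2,Y:1/2):53/4):9/4)

iteration 1: select R,Y (d=1); attach at lengths (1/2, 1/2); label the merged cluster RY
  updated: d(L,RY)=45, d(M,RY)=45/2, d(N,RY)=22, d(RY,V)=33
iteration 2: select L,M (d=19); attach at lengths (19/2, 19/2); label the merged cluster LM
  updated: d(LM,N)=33, d(LM,RY)=135/4, d(LM,V)=55/2
iteration 3: select N,V (d=19); attach at lengths (19/2, 19/2); label the merged cluster NV
  updated: d(LM,NV)=121/4, d(NV,RY)=55/2
iteration 4: select NV,RY (d=55/2); attach at lengths (17/4, 53/4); label the merged cluster NRVY
  updated: d(LM,NRVY)=32
iteration 5: select LM,NRVY (d=32); attach at lengths (13/2, 9/4); label the merged cluster LMNRVY
final tree: ((L:19/2,M:19/2):13/2,((N:19/2,V:19/2):17/4,(R:1/2,Y:1/2):53/4):9/4)
total length: 261/4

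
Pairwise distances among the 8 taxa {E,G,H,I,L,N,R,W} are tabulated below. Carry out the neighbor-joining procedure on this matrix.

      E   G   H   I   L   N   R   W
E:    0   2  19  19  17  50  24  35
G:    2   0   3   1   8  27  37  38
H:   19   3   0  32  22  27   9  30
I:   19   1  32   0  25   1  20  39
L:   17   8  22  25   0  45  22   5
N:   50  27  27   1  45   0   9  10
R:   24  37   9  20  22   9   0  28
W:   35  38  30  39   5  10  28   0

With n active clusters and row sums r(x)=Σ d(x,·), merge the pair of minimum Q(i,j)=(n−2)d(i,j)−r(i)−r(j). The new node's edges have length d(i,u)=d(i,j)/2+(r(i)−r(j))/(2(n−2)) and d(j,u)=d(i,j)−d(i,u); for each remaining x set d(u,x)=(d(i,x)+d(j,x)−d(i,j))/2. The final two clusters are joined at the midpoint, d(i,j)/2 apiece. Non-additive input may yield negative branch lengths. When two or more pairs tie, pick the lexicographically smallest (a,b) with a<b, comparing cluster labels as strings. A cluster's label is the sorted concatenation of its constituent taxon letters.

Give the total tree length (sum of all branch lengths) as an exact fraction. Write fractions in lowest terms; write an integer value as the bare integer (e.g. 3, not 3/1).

iteration 1: select I,N (d=1, Q=-300); attach at lengths (-13/6, 19/6); label the merged cluster IN
  updated: d(E,IN)=34, d(G,IN)=27/2, d(H,IN)=29, d(IN,L)=69/2, d(IN,R)=14, d(IN,W)=24
iteration 2: select L,W (d=5, Q=-487/2); attach at lengths (-53/20, 153/20); label the merged cluster LW
  updated: d(E,LW)=47/2, d(G,LW)=41/2, d(H,LW)=47/2, d(IN,LW)=107/4, d(LW,R)=45/2
iteration 3: select E,G (d=2, Q=-341/2); attach at lengths (69/16, -37/16); label the merged cluster EG
  updated: d(EG,H)=10, d(EG,IN)=91/4, d(EG,LW)=21, d(EG,R)=59/2
iteration 4: select IN,R (d=14, Q=-251/2); attach at lengths (119/12, 49/12); label the merged cluster INR
  updated: d(EG,INR)=153/8, d(H,INR)=12, d(INR,LW)=141/8
iteration 5: select EG,H (d=10, Q=-605/8); attach at lengths (197/32, 123/32); label the merged cluster EGH
  updated: d(EGH,INR)=169/16, d(EGH,LW)=69/4
iteration 6: select EGH,INR (d=169/16, Q=-727/16); attach at lengths (163/32, 175/32); label the merged cluster EGHINR
  updated: d(EGHINR,LW)=389/32
iteration 7: select EGHINR,LW (d=389/32); attach at lengths (389/64, 389/64); label the merged cluster EGHILNRW
final tree: ((((E:69/16,G:-37/16):197/32,H:123/32):163/32,((I:-13/6,N:19/6):119/12,R:49/12):175/32):389/64,(L:-53/20,W:153/20):389/64)
total length: 1751/32

1751/32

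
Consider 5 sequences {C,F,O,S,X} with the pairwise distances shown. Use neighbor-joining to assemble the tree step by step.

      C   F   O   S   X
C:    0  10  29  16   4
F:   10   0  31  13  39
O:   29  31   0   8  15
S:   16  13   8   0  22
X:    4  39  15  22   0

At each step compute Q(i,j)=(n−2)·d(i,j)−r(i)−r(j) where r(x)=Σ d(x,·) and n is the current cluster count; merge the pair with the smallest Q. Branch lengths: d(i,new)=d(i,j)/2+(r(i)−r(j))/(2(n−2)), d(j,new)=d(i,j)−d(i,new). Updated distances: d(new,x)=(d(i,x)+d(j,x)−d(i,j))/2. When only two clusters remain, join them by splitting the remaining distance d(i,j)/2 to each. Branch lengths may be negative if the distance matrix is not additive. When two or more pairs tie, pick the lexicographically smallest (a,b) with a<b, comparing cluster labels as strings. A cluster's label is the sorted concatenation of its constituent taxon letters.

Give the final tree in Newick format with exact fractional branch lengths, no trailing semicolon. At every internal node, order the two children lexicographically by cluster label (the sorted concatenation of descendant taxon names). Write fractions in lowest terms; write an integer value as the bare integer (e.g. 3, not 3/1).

((((C:-3/2,X:11/2):19/2,F:13):5,O:37/4):-5/8,S:-5/8)

1. join C+X (d=4, Q=-127) ⇒ CX; edges |C|=-3/2, |X|=11/2
  updated: d(CX,F)=45/2, d(CX,O)=20, d(CX,S)=17
2. join CX+F (d=45/2, Q=-81) ⇒ CFX; edges |CX|=19/2, |F|=13
  updated: d(CFX,O)=57/4, d(CFX,S)=15/4
3. join CFX+O (d=57/4, Q=-26) ⇒ CFOX; edges |CFX|=5, |O|=37/4
  updated: d(CFOX,S)=-5/4
4. join CFOX+S (d=-5/4) ⇒ CFOSX; edges |CFOX|=-5/8, |S|=-5/8
final tree: ((((C:-3/2,X:11/2):19/2,F:13):5,O:37/4):-5/8,S:-5/8)
total length: 79/2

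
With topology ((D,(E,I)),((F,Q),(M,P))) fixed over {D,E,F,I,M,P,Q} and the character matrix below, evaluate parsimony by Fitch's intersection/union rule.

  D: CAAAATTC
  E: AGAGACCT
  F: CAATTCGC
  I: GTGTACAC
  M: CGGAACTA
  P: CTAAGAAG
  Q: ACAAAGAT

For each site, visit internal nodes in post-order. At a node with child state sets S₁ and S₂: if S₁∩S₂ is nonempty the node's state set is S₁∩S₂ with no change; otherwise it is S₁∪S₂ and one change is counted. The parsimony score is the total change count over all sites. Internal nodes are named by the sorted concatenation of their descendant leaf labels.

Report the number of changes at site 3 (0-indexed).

3

site 0, node EI: E={A} ∪ I={G} → {A,G} (+1)
site 0, node DEI: D={C} ∪ EI={A,G} → {A,C,G} (+1)
site 0, node FQ: F={C} ∪ Q={A} → {A,C} (+1)
site 0, node MP: M={C} ∩ P={C} → {C} (+0)
site 0, node FMPQ: FQ={A,C} ∩ MP={C} → {C} (+0)
site 0, node DEFIMPQ: DEI={A,C,G} ∩ FMPQ={C} → {C} (+0)
site 1, node EI: E={G} ∪ I={T} → {G,T} (+1)
site 1, node DEI: D={A} ∪ EI={G,T} → {A,G,T} (+1)
site 1, node FQ: F={A} ∪ Q={C} → {A,C} (+1)
site 1, node MP: M={G} ∪ P={T} → {G,T} (+1)
site 1, node FMPQ: FQ={A,C} ∪ MP={G,T} → {A,C,G,T} (+1)
site 1, node DEFIMPQ: DEI={A,G,T} ∩ FMPQ={A,C,G,T} → {A,G,T} (+0)
site 2, node EI: E={A} ∪ I={G} → {A,G} (+1)
site 2, node DEI: D={A} ∩ EI={A,G} → {A} (+0)
site 2, node FQ: F={A} ∩ Q={A} → {A} (+0)
site 2, node MP: M={G} ∪ P={A} → {A,G} (+1)
site 2, node FMPQ: FQ={A} ∩ MP={A,G} → {A} (+0)
site 2, node DEFIMPQ: DEI={A} ∩ FMPQ={A} → {A} (+0)
site 3, node EI: E={G} ∪ I={T} → {G,T} (+1)
site 3, node DEI: D={A} ∪ EI={G,T} → {A,G,T} (+1)
site 3, node FQ: F={T} ∪ Q={A} → {A,T} (+1)
site 3, node MP: M={A} ∩ P={A} → {A} (+0)
site 3, node FMPQ: FQ={A,T} ∩ MP={A} → {A} (+0)
site 3, node DEFIMPQ: DEI={A,G,T} ∩ FMPQ={A} → {A} (+0)
site 4, node EI: E={A} ∩ I={A} → {A} (+0)
site 4, node DEI: D={A} ∩ EI={A} → {A} (+0)
site 4, node FQ: F={T} ∪ Q={A} → {A,T} (+1)
site 4, node MP: M={A} ∪ P={G} → {A,G} (+1)
site 4, node FMPQ: FQ={A,T} ∩ MP={A,G} → {A} (+0)
site 4, node DEFIMPQ: DEI={A} ∩ FMPQ={A} → {A} (+0)
site 5, node EI: E={C} ∩ I={C} → {C} (+0)
site 5, node DEI: D={T} ∪ EI={C} → {C,T} (+1)
site 5, node FQ: F={C} ∪ Q={G} → {C,G} (+1)
site 5, node MP: M={C} ∪ P={A} → {A,C} (+1)
site 5, node FMPQ: FQ={C,G} ∩ MP={A,C} → {C} (+0)
site 5, node DEFIMPQ: DEI={C,T} ∩ FMPQ={C} → {C} (+0)
site 6, node EI: E={C} ∪ I={A} → {A,C} (+1)
site 6, node DEI: D={T} ∪ EI={A,C} → {A,C,T} (+1)
site 6, node FQ: F={G} ∪ Q={A} → {A,G} (+1)
site 6, node MP: M={T} ∪ P={A} → {A,T} (+1)
site 6, node FMPQ: FQ={A,G} ∩ MP={A,T} → {A} (+0)
site 6, node DEFIMPQ: DEI={A,C,T} ∩ FMPQ={A} → {A} (+0)
site 7, node EI: E={T} ∪ I={C} → {C,T} (+1)
site 7, node DEI: D={C} ∩ EI={C,T} → {C} (+0)
site 7, node FQ: F={C} ∪ Q={T} → {C,T} (+1)
site 7, node MP: M={A} ∪ P={G} → {A,G} (+1)
site 7, node FMPQ: FQ={C,T} ∪ MP={A,G} → {A,C,G,T} (+1)
site 7, node DEFIMPQ: DEI={C} ∩ FMPQ={A,C,G,T} → {C} (+0)
per-site changes: [3, 5, 2, 3, 2, 3, 4, 4]; total = 26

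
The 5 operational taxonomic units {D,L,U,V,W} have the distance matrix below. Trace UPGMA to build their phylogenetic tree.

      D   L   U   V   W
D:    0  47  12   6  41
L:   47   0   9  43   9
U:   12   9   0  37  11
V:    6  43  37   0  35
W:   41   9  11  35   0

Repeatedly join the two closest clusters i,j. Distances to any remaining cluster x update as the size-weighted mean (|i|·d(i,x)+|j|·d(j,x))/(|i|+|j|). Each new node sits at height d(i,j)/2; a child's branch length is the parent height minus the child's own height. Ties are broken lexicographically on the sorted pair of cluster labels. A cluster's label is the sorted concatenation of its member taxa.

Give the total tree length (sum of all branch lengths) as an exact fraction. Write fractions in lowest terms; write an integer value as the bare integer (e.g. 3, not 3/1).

1. join D+V (d=6) ⇒ DV; edges |D|=3, |V|=3
  updated: d(DV,L)=45, d(DV,U)=49/2, d(DV,W)=38
2. join L+U (d=9) ⇒ LU; edges |L|=9/2, |U|=9/2
  updated: d(DV,LU)=139/4, d(LU,W)=10
3. join LU+W (d=10) ⇒ LUW; edges |LU|=1/2, |W|=5
  updated: d(DV,LUW)=215/6
4. join DV+LUW (d=215/6) ⇒ DLUVW; edges |DV|=179/12, |LUW|=155/12
final tree: ((D:3,V:3):179/12,((L:9/2,U:9/2):1/2,W:5):155/12)
total length: 145/3

145/3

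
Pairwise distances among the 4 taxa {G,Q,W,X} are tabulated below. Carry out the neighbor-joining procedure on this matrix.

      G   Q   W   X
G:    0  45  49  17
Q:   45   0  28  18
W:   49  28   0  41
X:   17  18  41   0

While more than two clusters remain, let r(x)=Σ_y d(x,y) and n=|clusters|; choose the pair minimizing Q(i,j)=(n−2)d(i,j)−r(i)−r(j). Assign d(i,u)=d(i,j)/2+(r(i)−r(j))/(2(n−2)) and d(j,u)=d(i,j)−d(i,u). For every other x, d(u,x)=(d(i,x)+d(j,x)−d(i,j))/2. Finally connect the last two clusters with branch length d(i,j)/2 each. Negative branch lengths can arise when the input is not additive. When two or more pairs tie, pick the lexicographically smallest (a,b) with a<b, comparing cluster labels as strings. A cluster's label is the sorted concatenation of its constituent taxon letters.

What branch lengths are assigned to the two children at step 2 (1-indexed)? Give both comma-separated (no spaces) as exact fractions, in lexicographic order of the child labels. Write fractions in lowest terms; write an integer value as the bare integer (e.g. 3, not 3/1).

1. join G+X (d=17, Q=-153) ⇒ GX; edges |G|=69/4, |X|=-1/4
  updated: d(GX,Q)=23, d(GX,W)=73/2
2. join GX+Q (d=23, Q=-175/2) ⇒ GQX; edges |GX|=63/4, |Q|=29/4
  updated: d(GQX,W)=83/4
3. join GQX+W (d=83/4) ⇒ GQWX; edges |GQX|=83/8, |W|=83/8
final tree: (((G:69/4,X:-1/4):63/4,Q:29/4):83/8,W:83/8)
total length: 243/4

63/4,29/4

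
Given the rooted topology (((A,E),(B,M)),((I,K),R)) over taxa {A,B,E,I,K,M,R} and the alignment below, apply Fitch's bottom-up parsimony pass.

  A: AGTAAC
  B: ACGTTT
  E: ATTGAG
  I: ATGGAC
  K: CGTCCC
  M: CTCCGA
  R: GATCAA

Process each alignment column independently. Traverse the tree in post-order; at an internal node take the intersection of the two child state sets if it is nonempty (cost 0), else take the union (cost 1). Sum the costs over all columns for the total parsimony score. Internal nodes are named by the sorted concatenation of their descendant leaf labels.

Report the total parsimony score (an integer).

21

AE@0: {A} ∩ {A} = {A} (intersection, +0)
BM@0: {A} ∪ {C} = {A,C} (union, +1)
ABEM@0: {A} ∩ {A,C} = {A} (intersection, +0)
IK@0: {A} ∪ {C} = {A,C} (union, +1)
IKR@0: {A,C} ∪ {G} = {A,C,G} (union, +1)
ABEIKMR@0: {A} ∩ {A,C,G} = {A} (intersection, +0)
AE@1: {G} ∪ {T} = {G,T} (union, +1)
BM@1: {C} ∪ {T} = {C,T} (union, +1)
ABEM@1: {G,T} ∩ {C,T} = {T} (intersection, +0)
IK@1: {T} ∪ {G} = {G,T} (union, +1)
IKR@1: {G,T} ∪ {A} = {A,G,T} (union, +1)
ABEIKMR@1: {T} ∩ {A,G,T} = {T} (intersection, +0)
AE@2: {T} ∩ {T} = {T} (intersection, +0)
BM@2: {G} ∪ {C} = {C,G} (union, +1)
ABEM@2: {T} ∪ {C,G} = {C,G,T} (union, +1)
IK@2: {G} ∪ {T} = {G,T} (union, +1)
IKR@2: {G,T} ∩ {T} = {T} (intersection, +0)
ABEIKMR@2: {C,G,T} ∩ {T} = {T} (intersection, +0)
AE@3: {A} ∪ {G} = {A,G} (union, +1)
BM@3: {T} ∪ {C} = {C,T} (union, +1)
ABEM@3: {A,G} ∪ {C,T} = {A,C,G,T} (union, +1)
IK@3: {G} ∪ {C} = {C,G} (union, +1)
IKR@3: {C,G} ∩ {C} = {C} (intersection, +0)
ABEIKMR@3: {A,C,G,T} ∩ {C} = {C} (intersection, +0)
AE@4: {A} ∩ {A} = {A} (intersection, +0)
BM@4: {T} ∪ {G} = {G,T} (union, +1)
ABEM@4: {A} ∪ {G,T} = {A,G,T} (union, +1)
IK@4: {A} ∪ {C} = {A,C} (union, +1)
IKR@4: {A,C} ∩ {A} = {A} (intersection, +0)
ABEIKMR@4: {A,G,T} ∩ {A} = {A} (intersection, +0)
AE@5: {C} ∪ {G} = {C,G} (union, +1)
BM@5: {T} ∪ {A} = {A,T} (union, +1)
ABEM@5: {C,G} ∪ {A,T} = {A,C,G,T} (union, +1)
IK@5: {C} ∩ {C} = {C} (intersection, +0)
IKR@5: {C} ∪ {A} = {A,C} (union, +1)
ABEIKMR@5: {A,C,G,T} ∩ {A,C} = {A,C} (intersection, +0)
per-site changes: [3, 4, 3, 4, 3, 4]; total = 21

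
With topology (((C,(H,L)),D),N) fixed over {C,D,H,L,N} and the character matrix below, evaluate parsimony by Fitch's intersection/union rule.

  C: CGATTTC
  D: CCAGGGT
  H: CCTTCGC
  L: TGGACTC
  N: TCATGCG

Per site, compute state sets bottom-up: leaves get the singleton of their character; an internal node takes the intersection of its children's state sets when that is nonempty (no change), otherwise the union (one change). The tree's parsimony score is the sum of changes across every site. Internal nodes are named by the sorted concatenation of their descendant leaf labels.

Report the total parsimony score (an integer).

15

[col 0] HL: children H:{C}, L:{T} ∪→ {C,T}; cost 1
[col 0] CHL: children C:{C}, HL:{C,T} ∩→ {C}; cost 0
[col 0] CDHL: children CHL:{C}, D:{C} ∩→ {C}; cost 0
[col 0] CDHLN: children CDHL:{C}, N:{T} ∪→ {C,T}; cost 1
[col 1] HL: children H:{C}, L:{G} ∪→ {C,G}; cost 1
[col 1] CHL: children C:{G}, HL:{C,G} ∩→ {G}; cost 0
[col 1] CDHL: children CHL:{G}, D:{C} ∪→ {C,G}; cost 1
[col 1] CDHLN: children CDHL:{C,G}, N:{C} ∩→ {C}; cost 0
[col 2] HL: children H:{T}, L:{G} ∪→ {G,T}; cost 1
[col 2] CHL: children C:{A}, HL:{G,T} ∪→ {A,G,T}; cost 1
[col 2] CDHL: children CHL:{A,G,T}, D:{A} ∩→ {A}; cost 0
[col 2] CDHLN: children CDHL:{A}, N:{A} ∩→ {A}; cost 0
[col 3] HL: children H:{T}, L:{A} ∪→ {A,T}; cost 1
[col 3] CHL: children C:{T}, HL:{A,T} ∩→ {T}; cost 0
[col 3] CDHL: children CHL:{T}, D:{G} ∪→ {G,T}; cost 1
[col 3] CDHLN: children CDHL:{G,T}, N:{T} ∩→ {T}; cost 0
[col 4] HL: children H:{C}, L:{C} ∩→ {C}; cost 0
[col 4] CHL: children C:{T}, HL:{C} ∪→ {C,T}; cost 1
[col 4] CDHL: children CHL:{C,T}, D:{G} ∪→ {C,G,T}; cost 1
[col 4] CDHLN: children CDHL:{C,G,T}, N:{G} ∩→ {G}; cost 0
[col 5] HL: children H:{G}, L:{T} ∪→ {G,T}; cost 1
[col 5] CHL: children C:{T}, HL:{G,T} ∩→ {T}; cost 0
[col 5] CDHL: children CHL:{T}, D:{G} ∪→ {G,T}; cost 1
[col 5] CDHLN: children CDHL:{G,T}, N:{C} ∪→ {C,G,T}; cost 1
[col 6] HL: children H:{C}, L:{C} ∩→ {C}; cost 0
[col 6] CHL: children C:{C}, HL:{C} ∩→ {C}; cost 0
[col 6] CDHL: children CHL:{C}, D:{T} ∪→ {C,T}; cost 1
[col 6] CDHLN: children CDHL:{C,T}, N:{G} ∪→ {C,G,T}; cost 1
per-site changes: [2, 2, 2, 2, 2, 3, 2]; total = 15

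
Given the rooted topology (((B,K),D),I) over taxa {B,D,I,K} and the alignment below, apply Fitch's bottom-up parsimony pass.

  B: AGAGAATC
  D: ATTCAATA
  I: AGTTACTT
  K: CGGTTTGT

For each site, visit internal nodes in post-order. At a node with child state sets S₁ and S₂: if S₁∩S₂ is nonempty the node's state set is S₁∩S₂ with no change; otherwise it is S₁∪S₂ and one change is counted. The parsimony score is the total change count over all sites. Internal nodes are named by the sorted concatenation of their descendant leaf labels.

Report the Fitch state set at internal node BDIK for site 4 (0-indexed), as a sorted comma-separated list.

A

site 0, node BK: B={A} ∪ K={C} → {A,C} (+1)
site 0, node BDK: BK={A,C} ∩ D={A} → {A} (+0)
site 0, node BDIK: BDK={A} ∩ I={A} → {A} (+0)
site 1, node BK: B={G} ∩ K={G} → {G} (+0)
site 1, node BDK: BK={G} ∪ D={T} → {G,T} (+1)
site 1, node BDIK: BDK={G,T} ∩ I={G} → {G} (+0)
site 2, node BK: B={A} ∪ K={G} → {A,G} (+1)
site 2, node BDK: BK={A,G} ∪ D={T} → {A,G,T} (+1)
site 2, node BDIK: BDK={A,G,T} ∩ I={T} → {T} (+0)
site 3, node BK: B={G} ∪ K={T} → {G,T} (+1)
site 3, node BDK: BK={G,T} ∪ D={C} → {C,G,T} (+1)
site 3, node BDIK: BDK={C,G,T} ∩ I={T} → {T} (+0)
site 4, node BK: B={A} ∪ K={T} → {A,T} (+1)
site 4, node BDK: BK={A,T} ∩ D={A} → {A} (+0)
site 4, node BDIK: BDK={A} ∩ I={A} → {A} (+0)
site 5, node BK: B={A} ∪ K={T} → {A,T} (+1)
site 5, node BDK: BK={A,T} ∩ D={A} → {A} (+0)
site 5, node BDIK: BDK={A} ∪ I={C} → {A,C} (+1)
site 6, node BK: B={T} ∪ K={G} → {G,T} (+1)
site 6, node BDK: BK={G,T} ∩ D={T} → {T} (+0)
site 6, node BDIK: BDK={T} ∩ I={T} → {T} (+0)
site 7, node BK: B={C} ∪ K={T} → {C,T} (+1)
site 7, node BDK: BK={C,T} ∪ D={A} → {A,C,T} (+1)
site 7, node BDIK: BDK={A,C,T} ∩ I={T} → {T} (+0)
per-site changes: [1, 1, 2, 2, 1, 2, 1, 2]; total = 12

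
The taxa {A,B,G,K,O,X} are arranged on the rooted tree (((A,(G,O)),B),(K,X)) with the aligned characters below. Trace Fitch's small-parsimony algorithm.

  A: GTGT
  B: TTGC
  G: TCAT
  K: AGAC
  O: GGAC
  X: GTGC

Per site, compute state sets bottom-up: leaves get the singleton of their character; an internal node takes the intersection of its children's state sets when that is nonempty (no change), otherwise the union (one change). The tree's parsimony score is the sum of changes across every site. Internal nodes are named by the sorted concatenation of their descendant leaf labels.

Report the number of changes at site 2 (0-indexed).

2

site 0, node GO: G={T} ∪ O={G} → {G,T} (+1)
site 0, node AGO: A={G} ∩ GO={G,T} → {G} (+0)
site 0, node ABGO: AGO={G} ∪ B={T} → {G,T} (+1)
site 0, node KX: K={A} ∪ X={G} → {A,G} (+1)
site 0, node ABGKOX: ABGO={G,T} ∩ KX={A,G} → {G} (+0)
site 1, node GO: G={C} ∪ O={G} → {C,G} (+1)
site 1, node AGO: A={T} ∪ GO={C,G} → {C,G,T} (+1)
site 1, node ABGO: AGO={C,G,T} ∩ B={T} → {T} (+0)
site 1, node KX: K={G} ∪ X={T} → {G,T} (+1)
site 1, node ABGKOX: ABGO={T} ∩ KX={G,T} → {T} (+0)
site 2, node GO: G={A} ∩ O={A} → {A} (+0)
site 2, node AGO: A={G} ∪ GO={A} → {A,G} (+1)
site 2, node ABGO: AGO={A,G} ∩ B={G} → {G} (+0)
site 2, node KX: K={A} ∪ X={G} → {A,G} (+1)
site 2, node ABGKOX: ABGO={G} ∩ KX={A,G} → {G} (+0)
site 3, node GO: G={T} ∪ O={C} → {C,T} (+1)
site 3, node AGO: A={T} ∩ GO={C,T} → {T} (+0)
site 3, node ABGO: AGO={T} ∪ B={C} → {C,T} (+1)
site 3, node KX: K={C} ∩ X={C} → {C} (+0)
site 3, node ABGKOX: ABGO={C,T} ∩ KX={C} → {C} (+0)
per-site changes: [3, 3, 2, 2]; total = 10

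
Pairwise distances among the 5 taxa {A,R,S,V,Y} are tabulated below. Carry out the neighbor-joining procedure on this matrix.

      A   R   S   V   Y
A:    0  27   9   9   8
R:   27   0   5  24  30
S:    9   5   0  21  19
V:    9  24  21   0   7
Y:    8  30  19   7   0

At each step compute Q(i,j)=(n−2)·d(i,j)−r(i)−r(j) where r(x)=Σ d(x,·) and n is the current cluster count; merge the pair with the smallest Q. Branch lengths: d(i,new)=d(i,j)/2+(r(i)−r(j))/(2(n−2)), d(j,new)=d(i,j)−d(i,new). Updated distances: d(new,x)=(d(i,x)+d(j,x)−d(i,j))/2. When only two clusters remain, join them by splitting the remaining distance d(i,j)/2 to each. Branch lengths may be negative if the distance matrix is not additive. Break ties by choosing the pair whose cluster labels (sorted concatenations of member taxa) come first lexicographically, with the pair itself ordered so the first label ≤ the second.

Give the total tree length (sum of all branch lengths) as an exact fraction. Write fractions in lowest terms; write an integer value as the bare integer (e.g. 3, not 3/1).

step 1: merge (R,S) at d=5, Q=-125; branch lengths R→47/6, S→-17/6; new cluster RS
  updated: d(A,RS)=31/2, d(RS,V)=20, d(RS,Y)=22
step 2: merge (A,RS) at d=31/2, Q=-59; branch lengths A→3/2, RS→14; new cluster ARS
  updated: d(ARS,V)=27/4, d(ARS,Y)=29/4
step 3: merge (ARS,V) at d=27/4, Q=-21; branch lengths ARS→7/2, V→13/4; new cluster ARSV
  updated: d(ARSV,Y)=15/4
step 4: merge (ARSV,Y) at d=15/4; branch lengths ARSV→15/8, Y→15/8; new cluster ARSVY
final tree: (((A:3/2,(R:47/6,S:-17/6):14):7/2,V:13/4):15/8,Y:15/8)
total length: 31

31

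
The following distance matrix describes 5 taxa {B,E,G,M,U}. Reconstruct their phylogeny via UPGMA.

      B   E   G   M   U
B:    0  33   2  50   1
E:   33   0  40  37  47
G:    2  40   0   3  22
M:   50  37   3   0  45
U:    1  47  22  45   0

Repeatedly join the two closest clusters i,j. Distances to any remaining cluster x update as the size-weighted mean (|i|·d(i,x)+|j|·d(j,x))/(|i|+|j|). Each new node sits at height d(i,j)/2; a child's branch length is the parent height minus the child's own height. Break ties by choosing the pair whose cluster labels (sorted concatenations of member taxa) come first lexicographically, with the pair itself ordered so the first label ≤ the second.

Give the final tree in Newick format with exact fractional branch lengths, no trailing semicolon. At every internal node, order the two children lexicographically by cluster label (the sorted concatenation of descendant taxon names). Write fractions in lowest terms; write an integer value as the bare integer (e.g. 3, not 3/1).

iteration 1: select B,U (d=1); attach at lengths (1/2, 1/2); label the merged cluster BU
  updated: d(BU,E)=40, d(BU,G)=12, d(BU,M)=95/2
iteration 2: select G,M (d=3); attach at lengths (3/2, 3/2); label the merged cluster GM
  updated: d(BU,GM)=119/4, d(E,GM)=77/2
iteration 3: select BU,GM (d=119/4); attach at lengths (115/8, 107/8); label the merged cluster BGMU
  updated: d(BGMU,E)=157/4
iteration 4: select BGMU,E (d=157/4); attach at lengths (19/4, 157/8); label the merged cluster BEGMU
final tree: (((B:1/2,U:1/2):115/8,(G:3/2,M:3/2):107/8):19/4,E:157/8)
total length: 449/8

(((B:1/2,U:1/2):115/8,(G:3/2,M:3/2):107/8):19/4,E:157/8)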